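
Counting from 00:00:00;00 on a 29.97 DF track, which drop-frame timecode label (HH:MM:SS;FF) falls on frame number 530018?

04:54:44;28

Each 10-minute DF block holds 10 × 60 × 30 − 9 × 2 = 17982 frames. 530018 ÷ 17982 → 29 full blocks, remainder 8540.
Within the partial block the first minute is 1800 frames and each further minute 1798, so 4 further minute boundaries passed. Total skipped labels = 18 × 29 + 2 × 4 = 530.
Non-drop label index = 530018 + 530 = 530548; at 30 labels/s that is 04:54:44:28, i.e. DF 04:54:44;28.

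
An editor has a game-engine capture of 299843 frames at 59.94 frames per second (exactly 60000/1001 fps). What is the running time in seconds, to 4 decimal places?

Running time = 299843 × 1001/60000 = 300142843/60000 s ≈ 5002.3807 s.

5002.3807 seconds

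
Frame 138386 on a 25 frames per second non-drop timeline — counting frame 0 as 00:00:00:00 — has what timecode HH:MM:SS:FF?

01:32:15:11

138386 ÷ 25 = 5535 full seconds, remainder 11 frames.
5535 s = 1 h 32 min 15 s.
Timecode: 01:32:15:11.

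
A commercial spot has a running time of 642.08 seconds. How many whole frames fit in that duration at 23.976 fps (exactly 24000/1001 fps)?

15394 frames

Frames = 642.08 × 24000/1001 = 15409920/1001 ≈ 15394.5255.
Complete frames: 15394.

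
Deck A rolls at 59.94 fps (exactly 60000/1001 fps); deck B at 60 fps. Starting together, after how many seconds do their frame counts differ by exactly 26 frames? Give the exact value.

The gap grows by |60 − 60000/1001| = 60/1001 frames per second.
Time for a 26-frame gap: 26 ÷ (60/1001) = 13013/30 s.

13013/30 seconds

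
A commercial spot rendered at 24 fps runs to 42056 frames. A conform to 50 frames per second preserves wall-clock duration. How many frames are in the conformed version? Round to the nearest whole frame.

87617 frames

Frames at target rate = 42056 × (50) / (24) = 262850/3 ≈ 87616.667.
Nearest whole frame: 87617.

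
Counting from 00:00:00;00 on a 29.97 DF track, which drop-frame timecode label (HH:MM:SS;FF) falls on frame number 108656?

01:00:25;14

Ten DF minutes hold 17982 frames, so frame 108656 lies in block 6 (frames 107892–125873) with 764 frames into that block.
The block's first minute is 1800 frames and the rest 1798 each; 764 frames reaches minute 0, so 6 × 18 + 0 × 2 = 108 labels have been skipped so far.
Adding those back, label number 108656 + 108 = 108764 at 30 labels/s is 3625 s + 14 f = 1 h 0 min 25 s frame 14, i.e. 01:00:25;14.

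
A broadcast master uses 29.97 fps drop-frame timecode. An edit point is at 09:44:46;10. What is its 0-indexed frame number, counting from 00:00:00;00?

1051538

As if non-drop at 30 labels/s: (9 × 3600 + 44 × 60 + 46) × 30 + 10 = 1052590.
Minute boundaries passed: 584; those not divisible by 10: 584 − 58 = 526; dropped labels = 2 × 526 = 1052.
Actual frame index = 1052590 − 1052 = 1051538.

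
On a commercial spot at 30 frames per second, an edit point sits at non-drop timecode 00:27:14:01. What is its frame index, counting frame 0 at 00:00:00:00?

Total seconds to the label: (0 × 3600 + 27 × 60 + 14) = 1634.
Frame index = 1634 × 30 + 1 = 49021.

frame 49021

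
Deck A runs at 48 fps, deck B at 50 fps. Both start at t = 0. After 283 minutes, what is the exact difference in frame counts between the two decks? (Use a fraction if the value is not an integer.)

33960 frames

283 min = 16980 s.
A emits 48 × 16980 = 815040 frames; B emits 50 × 16980 = 849000.
Difference = 33960 frames; B is ahead of A.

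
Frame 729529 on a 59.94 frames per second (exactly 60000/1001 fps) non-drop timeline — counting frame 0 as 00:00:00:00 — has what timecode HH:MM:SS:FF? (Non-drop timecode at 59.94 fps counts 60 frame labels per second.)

03:22:38:49

729529 ÷ 60 = 12158 full seconds, remainder 49 frames.
12158 s = 3 h 22 min 38 s.
Timecode: 03:22:38:49.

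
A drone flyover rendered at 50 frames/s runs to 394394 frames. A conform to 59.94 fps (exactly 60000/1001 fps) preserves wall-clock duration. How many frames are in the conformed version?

472800 frames

Target frames = source frames × (target rate / source rate) = 394394 × (60000/1001)/(50) = 394394 × 1200/1001 = 472800.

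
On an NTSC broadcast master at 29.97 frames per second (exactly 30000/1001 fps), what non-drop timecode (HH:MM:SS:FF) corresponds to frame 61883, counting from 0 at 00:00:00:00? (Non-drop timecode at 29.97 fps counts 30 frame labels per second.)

00:34:22:23

61883 ÷ 30 = 2062 full seconds, remainder 23 frames.
2062 s = 0 h 34 min 22 s.
Timecode: 00:34:22:23.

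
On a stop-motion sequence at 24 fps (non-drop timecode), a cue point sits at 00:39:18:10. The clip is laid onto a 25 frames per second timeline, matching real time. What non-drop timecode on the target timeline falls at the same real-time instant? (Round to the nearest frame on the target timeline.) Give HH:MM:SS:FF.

Source frame index: (0×3600 + 39×60 + 18) × 24 + 10 = 56602.
Real time: 56602 / (24) = 28301/12 s.
Target frame: (28301/12) × (25) = 707525/12 ≈ 58960.417 → 58960.
At 25 labels/s: frame 58960 → 00:39:18:10.

00:39:18:10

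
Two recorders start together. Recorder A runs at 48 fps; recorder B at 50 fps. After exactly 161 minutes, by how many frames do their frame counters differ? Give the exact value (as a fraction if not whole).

19320 frames

161 min = 9660 s.
A emits 48 × 9660 = 463680 frames; B emits 50 × 9660 = 483000.
Difference = 19320 frames; B is ahead of A.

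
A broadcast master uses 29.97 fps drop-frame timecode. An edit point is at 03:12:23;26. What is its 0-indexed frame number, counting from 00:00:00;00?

345970

Complete 10-minute blocks: 19, each 17982 frames → 341658.
Remaining 2 whole minutes in the current block: 1800 + 1 × 1798 = 3598 frames.
Within the current minute: 23 × 30 + 26 − 2 = 714 (labels ;00/;01 skipped at this minute). Total = 341658 + 3598 + 714 = 345970.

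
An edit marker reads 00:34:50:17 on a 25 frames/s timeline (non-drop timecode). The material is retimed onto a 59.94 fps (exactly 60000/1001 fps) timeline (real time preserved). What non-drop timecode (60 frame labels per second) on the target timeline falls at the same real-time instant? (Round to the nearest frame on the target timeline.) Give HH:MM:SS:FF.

00:34:48:35

Source frame index: (0×3600 + 34×60 + 50) × 25 + 17 = 52267.
Real time: 52267 / (25) = 52267/25 s.
Target frame: (52267/25) × (60000/1001) = 125440800/1001 ≈ 125315.485 → 125315.
At 60 labels/s: frame 125315 → 00:34:48:35.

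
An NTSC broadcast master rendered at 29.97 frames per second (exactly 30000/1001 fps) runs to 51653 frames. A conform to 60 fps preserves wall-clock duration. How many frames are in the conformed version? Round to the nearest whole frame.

103409 frames

Frames at target rate = 51653 × (60) / (30000/1001) = 51704653/500 ≈ 103409.306.
Nearest whole frame: 103409.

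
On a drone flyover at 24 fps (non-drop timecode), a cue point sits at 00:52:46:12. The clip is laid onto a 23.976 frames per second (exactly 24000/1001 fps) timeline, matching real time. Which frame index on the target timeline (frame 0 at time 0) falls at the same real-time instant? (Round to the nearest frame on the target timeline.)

Source frame index: (0×3600 + 52×60 + 46) × 24 + 12 = 75996.
Real time: 75996 / (24) = 6333/2 s.
Target frame: (6333/2) × (24000/1001) = 75996000/1001 ≈ 75920.080 → 75920.

frame 75920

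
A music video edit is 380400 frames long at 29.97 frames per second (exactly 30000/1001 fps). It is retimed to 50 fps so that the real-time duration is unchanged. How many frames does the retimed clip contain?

634634 frames

Target frames = source frames × (target rate / source rate) = 380400 × (50)/(30000/1001) = 380400 × 1001/600 = 634634.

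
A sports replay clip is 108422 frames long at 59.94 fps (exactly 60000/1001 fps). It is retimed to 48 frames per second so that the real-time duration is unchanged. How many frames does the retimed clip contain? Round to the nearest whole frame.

Frames at target rate = 108422 × (48) / (60000/1001) = 54265211/625 ≈ 86824.338.
Nearest whole frame: 86824.

86824 frames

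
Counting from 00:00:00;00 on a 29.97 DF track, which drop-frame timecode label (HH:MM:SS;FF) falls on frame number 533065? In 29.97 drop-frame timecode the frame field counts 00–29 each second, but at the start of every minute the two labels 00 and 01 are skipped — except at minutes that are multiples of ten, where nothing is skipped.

04:56:26;19

Each 10-minute DF block holds 10 × 60 × 30 − 9 × 2 = 17982 frames. 533065 ÷ 17982 → 29 full blocks, remainder 11587.
Within the partial block the first minute is 1800 frames and each further minute 1798, so 6 further minute boundaries passed. Total skipped labels = 18 × 29 + 2 × 6 = 534.
Non-drop label index = 533065 + 534 = 533599; at 30 labels/s that is 04:56:26:19, i.e. DF 04:56:26;19.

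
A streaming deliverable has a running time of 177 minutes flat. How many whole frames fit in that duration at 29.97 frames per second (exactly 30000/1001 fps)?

177 min = 10620 s.
Frames = 10620 × 30000/1001 = 318600000/1001 ≈ 318281.7183.
Complete frames: 318281.

318281 frames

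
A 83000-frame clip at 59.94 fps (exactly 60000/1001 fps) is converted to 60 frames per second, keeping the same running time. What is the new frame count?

83083 frames

Target frames = source frames × (target rate / source rate) = 83000 × (60)/(60000/1001) = 83000 × 1001/1000 = 83083.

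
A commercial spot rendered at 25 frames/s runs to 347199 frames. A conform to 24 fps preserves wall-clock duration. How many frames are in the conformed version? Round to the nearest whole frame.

Frames at target rate = 347199 × (24) / (25) = 8332776/25 ≈ 333311.040.
Nearest whole frame: 333311.

333311 frames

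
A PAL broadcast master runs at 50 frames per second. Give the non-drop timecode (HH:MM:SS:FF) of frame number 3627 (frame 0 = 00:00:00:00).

3627 ÷ 50 = 72 full seconds, remainder 27 frames.
72 s = 0 h 1 min 12 s.
Timecode: 00:01:12:27.

00:01:12:27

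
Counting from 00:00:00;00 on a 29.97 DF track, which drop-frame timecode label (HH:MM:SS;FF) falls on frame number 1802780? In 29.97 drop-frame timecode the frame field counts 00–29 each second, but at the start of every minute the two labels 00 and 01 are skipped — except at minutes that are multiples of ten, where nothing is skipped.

16:42:32;24

Each 10-minute DF block holds 10 × 60 × 30 − 9 × 2 = 17982 frames. 1802780 ÷ 17982 → 100 full blocks, remainder 4580.
Within the partial block the first minute is 1800 frames and each further minute 1798, so 2 further minute boundaries passed. Total skipped labels = 18 × 100 + 2 × 2 = 1804.
Non-drop label index = 1802780 + 1804 = 1804584; at 30 labels/s that is 16:42:32:24, i.e. DF 16:42:32;24.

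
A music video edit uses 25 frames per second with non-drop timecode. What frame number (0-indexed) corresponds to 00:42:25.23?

63648

Total seconds to the label: (0 × 3600 + 42 × 60 + 25) = 2545.
Frame index = 2545 × 25 + 23 = 63648.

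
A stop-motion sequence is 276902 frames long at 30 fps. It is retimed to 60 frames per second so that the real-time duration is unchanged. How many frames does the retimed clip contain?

Target frames = source frames × (target rate / source rate) = 276902 × (60)/(30) = 276902 × 2 = 553804.

553804 frames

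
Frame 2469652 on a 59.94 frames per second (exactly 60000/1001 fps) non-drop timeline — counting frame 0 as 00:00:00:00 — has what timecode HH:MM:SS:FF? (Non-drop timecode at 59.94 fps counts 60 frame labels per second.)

2469652 ÷ 60 = 41160 full seconds, remainder 52 frames.
41160 s = 11 h 26 min 0 s.
Timecode: 11:26:00:52.

11:26:00:52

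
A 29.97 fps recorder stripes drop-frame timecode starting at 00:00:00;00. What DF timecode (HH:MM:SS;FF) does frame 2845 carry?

00:01:34;27

Ten DF minutes hold 17982 frames, so frame 2845 lies in block 0 (frames 0–17981) with 2845 frames into that block.
The block's first minute is 1800 frames and the rest 1798 each; 2845 frames reaches minute 1, so 0 × 18 + 1 × 2 = 2 labels have been skipped so far.
Adding those back, label number 2845 + 2 = 2847 at 30 labels/s is 94 s + 27 f = 0 h 1 min 34 s frame 27, i.e. 00:01:34;27.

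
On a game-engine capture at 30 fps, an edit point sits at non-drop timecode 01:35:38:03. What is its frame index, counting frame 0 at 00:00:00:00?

frame 172143

Total seconds to the label: (1 × 3600 + 35 × 60 + 38) = 5738.
Frame index = 5738 × 30 + 3 = 172143.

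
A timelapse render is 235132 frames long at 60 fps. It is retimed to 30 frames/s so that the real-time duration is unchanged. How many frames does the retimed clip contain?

Target frames = source frames × (target rate / source rate) = 235132 × (30)/(60) = 235132 × 1/2 = 117566.

117566 frames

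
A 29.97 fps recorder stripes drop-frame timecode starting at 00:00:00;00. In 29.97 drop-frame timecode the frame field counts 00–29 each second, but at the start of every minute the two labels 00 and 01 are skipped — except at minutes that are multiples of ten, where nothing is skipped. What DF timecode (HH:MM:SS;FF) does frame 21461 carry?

00:11:56;01

Each 10-minute DF block holds 10 × 60 × 30 − 9 × 2 = 17982 frames. 21461 ÷ 17982 → 1 full block, remainder 3479.
Within the partial block the first minute is 1800 frames and each further minute 1798, so 1 further minute boundary passed. Total skipped labels = 18 × 1 + 2 × 1 = 20.
Non-drop label index = 21461 + 20 = 21481; at 30 labels/s that is 00:11:56:01, i.e. DF 00:11:56;01.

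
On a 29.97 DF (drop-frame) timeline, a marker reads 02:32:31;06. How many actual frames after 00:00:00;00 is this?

Complete 10-minute blocks: 15, each 17982 frames → 269730.
Remaining 2 whole minutes in the current block: 1800 + 1 × 1798 = 3598 frames.
Within the current minute: 31 × 30 + 6 − 2 = 934 (labels ;00/;01 skipped at this minute). Total = 269730 + 3598 + 934 = 274262.

274262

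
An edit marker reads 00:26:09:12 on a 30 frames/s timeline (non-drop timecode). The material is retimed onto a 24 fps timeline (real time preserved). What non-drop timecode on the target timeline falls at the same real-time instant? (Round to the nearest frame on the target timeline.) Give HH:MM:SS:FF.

Source frame index: (0×3600 + 26×60 + 9) × 30 + 12 = 47082.
Real time: 47082 / (30) = 7847/5 s.
Target frame: (7847/5) × (24) = 188328/5 ≈ 37665.600 → 37666.
At 24 labels/s: frame 37666 → 00:26:09:10.

00:26:09:10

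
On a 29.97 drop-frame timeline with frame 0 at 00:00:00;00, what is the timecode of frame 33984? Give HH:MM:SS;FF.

Each 10-minute DF block holds 10 × 60 × 30 − 9 × 2 = 17982 frames. 33984 ÷ 17982 → 1 full block, remainder 16002.
Within the partial block the first minute is 1800 frames and each further minute 1798, so 8 further minute boundaries passed. Total skipped labels = 18 × 1 + 2 × 8 = 34.
Non-drop label index = 33984 + 34 = 34018; at 30 labels/s that is 00:18:53:28, i.e. DF 00:18:53;28.

00:18:53;28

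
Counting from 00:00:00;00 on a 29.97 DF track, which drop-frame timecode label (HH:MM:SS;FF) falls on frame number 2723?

Each 10-minute DF block holds 10 × 60 × 30 − 9 × 2 = 17982 frames. 2723 ÷ 17982 → 0 full blocks, remainder 2723.
Within the partial block the first minute is 1800 frames and each further minute 1798, so 1 further minute boundary passed. Total skipped labels = 18 × 0 + 2 × 1 = 2.
Non-drop label index = 2723 + 2 = 2725; at 30 labels/s that is 00:01:30:25, i.e. DF 00:01:30;25.

00:01:30;25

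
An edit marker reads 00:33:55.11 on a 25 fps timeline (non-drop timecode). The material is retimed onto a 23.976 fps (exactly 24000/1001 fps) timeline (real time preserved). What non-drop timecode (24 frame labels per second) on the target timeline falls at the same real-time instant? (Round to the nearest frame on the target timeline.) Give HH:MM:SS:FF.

00:33:53:10

Source frame index: (0×3600 + 33×60 + 55) × 25 + 11 = 50886.
Real time: 50886 / (25) = 50886/25 s.
Target frame: (50886/25) × (24000/1001) = 4440960/91 ≈ 48801.758 → 48802.
At 24 labels/s: frame 48802 → 00:33:53:10.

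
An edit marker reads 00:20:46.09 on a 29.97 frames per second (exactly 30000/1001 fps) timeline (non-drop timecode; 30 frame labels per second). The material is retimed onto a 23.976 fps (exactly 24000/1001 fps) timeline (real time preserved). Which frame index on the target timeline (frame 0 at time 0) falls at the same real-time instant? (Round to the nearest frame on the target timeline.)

Source frame index: (0×3600 + 20×60 + 46) × 30 + 9 = 37389.
Real time: 37389 / (30000/1001) = 12475463/10000 s.
Target frame: (12475463/10000) × (24000/1001) = 149556/5 ≈ 29911.200 → 29911.

frame 29911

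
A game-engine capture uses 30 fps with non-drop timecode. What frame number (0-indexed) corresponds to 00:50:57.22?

Total seconds to the label: (0 × 3600 + 50 × 60 + 57) = 3057.
Frame index = 3057 × 30 + 22 = 91732.

frame 91732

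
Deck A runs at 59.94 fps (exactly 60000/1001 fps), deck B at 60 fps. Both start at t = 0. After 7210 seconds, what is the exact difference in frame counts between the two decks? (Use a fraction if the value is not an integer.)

A emits 60000/1001 × 7210 = 61800000/143 frames; B emits 60 × 7210 = 432600.
Difference = 61800/143 frames (≈ 432.1678); B is ahead of A.

61800/143 frames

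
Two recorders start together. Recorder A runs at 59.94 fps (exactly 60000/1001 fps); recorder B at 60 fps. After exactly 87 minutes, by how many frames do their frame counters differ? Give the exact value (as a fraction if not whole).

313200/1001 frames

87 min = 5220 s.
A emits 60000/1001 × 5220 = 313200000/1001 frames; B emits 60 × 5220 = 313200.
Difference = 313200/1001 frames (≈ 312.8871); B is ahead of A.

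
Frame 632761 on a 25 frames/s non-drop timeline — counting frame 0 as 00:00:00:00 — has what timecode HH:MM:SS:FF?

632761 ÷ 25 = 25310 full seconds, remainder 11 frames.
25310 s = 7 h 1 min 50 s.
Timecode: 07:01:50:11.

07:01:50:11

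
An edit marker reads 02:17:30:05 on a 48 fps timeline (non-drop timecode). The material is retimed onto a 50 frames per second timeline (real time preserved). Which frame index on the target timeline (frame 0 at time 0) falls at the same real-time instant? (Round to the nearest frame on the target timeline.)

Source frame index: (2×3600 + 17×60 + 30) × 48 + 5 = 396005.
Real time: 396005 / (48) = 396005/48 s.
Target frame: (396005/48) × (50) = 9900125/24 ≈ 412505.208 → 412505.

frame 412505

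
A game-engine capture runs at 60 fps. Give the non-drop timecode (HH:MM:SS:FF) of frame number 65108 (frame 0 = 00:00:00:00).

00:18:05:08

65108 ÷ 60 = 1085 full seconds, remainder 8 frames.
1085 s = 0 h 18 min 5 s.
Timecode: 00:18:05:08.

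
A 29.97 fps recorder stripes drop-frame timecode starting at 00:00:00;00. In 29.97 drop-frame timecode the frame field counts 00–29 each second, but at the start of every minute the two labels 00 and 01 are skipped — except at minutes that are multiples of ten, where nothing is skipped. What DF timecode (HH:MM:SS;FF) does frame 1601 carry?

00:00:53;11

Each 10-minute DF block holds 10 × 60 × 30 − 9 × 2 = 17982 frames. 1601 ÷ 17982 → 0 full blocks, remainder 1601.
Within the partial block the first minute is 1800 frames and each further minute 1798, so 0 further minute boundaries passed. Total skipped labels = 18 × 0 + 2 × 0 = 0.
Non-drop label index = 1601 + 0 = 1601; at 30 labels/s that is 00:00:53:11, i.e. DF 00:00:53;11.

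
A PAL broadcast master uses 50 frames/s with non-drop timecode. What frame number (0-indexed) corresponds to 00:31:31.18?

frame 94568

Total seconds to the label: (0 × 3600 + 31 × 60 + 31) = 1891.
Frame index = 1891 × 50 + 18 = 94568.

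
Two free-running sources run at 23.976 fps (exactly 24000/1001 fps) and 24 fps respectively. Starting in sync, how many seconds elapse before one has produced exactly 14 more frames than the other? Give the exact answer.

7007/12 seconds

The gap grows by |24 − 24000/1001| = 24/1001 frames per second.
Time for a 14-frame gap: 14 ÷ (24/1001) = 7007/12 s.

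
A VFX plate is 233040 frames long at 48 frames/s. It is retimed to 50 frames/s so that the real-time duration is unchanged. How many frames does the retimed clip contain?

Target frames = source frames × (target rate / source rate) = 233040 × (50)/(48) = 233040 × 25/24 = 242750.

242750 frames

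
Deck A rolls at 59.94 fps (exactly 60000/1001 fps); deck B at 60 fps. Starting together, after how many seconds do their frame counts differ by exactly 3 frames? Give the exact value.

50.05 seconds

The gap grows by |60 − 60000/1001| = 60/1001 frames per second.
Time for a 3-frame gap: 3 ÷ (60/1001) = 50.05 s.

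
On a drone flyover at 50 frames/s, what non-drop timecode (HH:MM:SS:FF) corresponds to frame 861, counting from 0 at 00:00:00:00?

00:00:17:11

861 ÷ 50 = 17 full seconds, remainder 11 frames.
17 s = 0 h 0 min 17 s.
Timecode: 00:00:17:11.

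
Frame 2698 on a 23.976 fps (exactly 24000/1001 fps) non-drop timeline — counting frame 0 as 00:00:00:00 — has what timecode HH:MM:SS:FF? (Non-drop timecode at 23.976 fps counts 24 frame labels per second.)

2698 ÷ 24 = 112 full seconds, remainder 10 frames.
112 s = 0 h 1 min 52 s.
Timecode: 00:01:52:10.

00:01:52:10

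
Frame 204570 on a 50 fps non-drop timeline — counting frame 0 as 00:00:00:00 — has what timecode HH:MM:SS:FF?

01:08:11:20

204570 ÷ 50 = 4091 full seconds, remainder 20 frames.
4091 s = 1 h 8 min 11 s.
Timecode: 01:08:11:20.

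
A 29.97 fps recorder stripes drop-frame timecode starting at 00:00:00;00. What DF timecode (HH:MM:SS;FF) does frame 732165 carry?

Each 10-minute DF block holds 10 × 60 × 30 − 9 × 2 = 17982 frames. 732165 ÷ 17982 → 40 full blocks, remainder 12885.
Within the partial block the first minute is 1800 frames and each further minute 1798, so 7 further minute boundaries passed. Total skipped labels = 18 × 40 + 2 × 7 = 734.
Non-drop label index = 732165 + 734 = 732899; at 30 labels/s that is 06:47:09:29, i.e. DF 06:47:09;29.

06:47:09;29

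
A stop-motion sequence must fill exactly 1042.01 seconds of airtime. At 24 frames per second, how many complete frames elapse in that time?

Frames = 1042.01 × 24 = 625206/25 ≈ 25008.2400.
Complete frames: 25008.

25008 frames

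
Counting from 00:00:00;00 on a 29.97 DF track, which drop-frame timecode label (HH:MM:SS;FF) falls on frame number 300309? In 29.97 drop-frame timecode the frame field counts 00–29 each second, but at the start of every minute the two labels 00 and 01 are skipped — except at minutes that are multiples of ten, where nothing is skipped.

Each 10-minute DF block holds 10 × 60 × 30 − 9 × 2 = 17982 frames. 300309 ÷ 17982 → 16 full blocks, remainder 12597.
Within the partial block the first minute is 1800 frames and each further minute 1798, so 7 further minute boundaries passed. Total skipped labels = 18 × 16 + 2 × 7 = 302.
Non-drop label index = 300309 + 302 = 300611; at 30 labels/s that is 02:47:00:11, i.e. DF 02:47:00;11.

02:47:00;11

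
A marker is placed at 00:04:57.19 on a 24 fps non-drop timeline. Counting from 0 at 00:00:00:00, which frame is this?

7147

Total seconds to the label: (0 × 3600 + 4 × 60 + 57) = 297.
Frame index = 297 × 24 + 19 = 7147.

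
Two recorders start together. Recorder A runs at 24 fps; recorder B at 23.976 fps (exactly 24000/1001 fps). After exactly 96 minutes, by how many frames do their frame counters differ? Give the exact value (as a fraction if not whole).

138240/1001 frames

96 min = 5760 s.
A emits 24 × 5760 = 138240 frames; B emits 24000/1001 × 5760 = 138240000/1001.
Difference = 138240/1001 frames (≈ 138.1019); B is behind A.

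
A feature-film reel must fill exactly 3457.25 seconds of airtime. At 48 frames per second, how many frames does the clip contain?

Frames = 3457.25 × 48 = 165948.

165948 frames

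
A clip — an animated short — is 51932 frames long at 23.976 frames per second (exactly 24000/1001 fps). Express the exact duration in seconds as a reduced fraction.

Running time = 51932 ÷ (24000/1001) = 51932 × 1001/24000 = 12995983/6000 s.

12995983/6000 seconds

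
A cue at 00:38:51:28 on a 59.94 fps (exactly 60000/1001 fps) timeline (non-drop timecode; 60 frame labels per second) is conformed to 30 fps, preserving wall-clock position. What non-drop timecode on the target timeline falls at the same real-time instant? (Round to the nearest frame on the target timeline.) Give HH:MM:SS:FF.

Source frame index: (0×3600 + 38×60 + 51) × 60 + 28 = 139888.
Real time: 139888 / (60000/1001) = 8751743/3750 s.
Target frame: (8751743/3750) × (30) = 8751743/125 ≈ 70013.944 → 70014.
At 30 labels/s: frame 70014 → 00:38:53:24.

00:38:53:24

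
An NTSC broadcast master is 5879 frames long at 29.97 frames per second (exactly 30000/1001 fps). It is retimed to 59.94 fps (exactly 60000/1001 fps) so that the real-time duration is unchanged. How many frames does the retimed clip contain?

Target frames = source frames × (target rate / source rate) = 5879 × (60000/1001)/(30000/1001) = 5879 × 2 = 11758.

11758 frames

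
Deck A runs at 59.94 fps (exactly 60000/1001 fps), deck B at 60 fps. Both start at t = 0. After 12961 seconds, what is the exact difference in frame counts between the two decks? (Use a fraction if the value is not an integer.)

59820/77 frames

A emits 60000/1001 × 12961 = 59820000/77 frames; B emits 60 × 12961 = 777660.
Difference = 59820/77 frames (≈ 776.8831); B is ahead of A.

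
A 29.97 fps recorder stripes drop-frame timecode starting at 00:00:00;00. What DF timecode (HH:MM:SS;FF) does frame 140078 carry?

Ten DF minutes hold 17982 frames, so frame 140078 lies in block 7 (frames 125874–143855) with 14204 frames into that block.
The block's first minute is 1800 frames and the rest 1798 each; 14204 frames reaches minute 7, so 7 × 18 + 7 × 2 = 140 labels have been skipped so far.
Adding those back, label number 140078 + 140 = 140218 at 30 labels/s is 4673 s + 28 f = 1 h 17 min 53 s frame 28, i.e. 01:17:53;28.

01:17:53;28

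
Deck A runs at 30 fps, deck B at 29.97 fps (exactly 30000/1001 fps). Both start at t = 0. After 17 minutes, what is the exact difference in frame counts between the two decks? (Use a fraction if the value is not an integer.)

17 min = 1020 s.
A emits 30 × 1020 = 30600 frames; B emits 30000/1001 × 1020 = 30600000/1001.
Difference = 30600/1001 frames (≈ 30.5694); B is behind A.

30600/1001 frames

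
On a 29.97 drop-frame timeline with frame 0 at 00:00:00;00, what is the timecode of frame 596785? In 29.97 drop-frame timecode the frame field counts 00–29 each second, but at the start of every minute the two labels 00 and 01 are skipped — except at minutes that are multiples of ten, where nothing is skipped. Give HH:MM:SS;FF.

Each 10-minute DF block holds 10 × 60 × 30 − 9 × 2 = 17982 frames. 596785 ÷ 17982 → 33 full blocks, remainder 3379.
Within the partial block the first minute is 1800 frames and each further minute 1798, so 1 further minute boundary passed. Total skipped labels = 18 × 33 + 2 × 1 = 596.
Non-drop label index = 596785 + 596 = 597381; at 30 labels/s that is 05:31:52:21, i.e. DF 05:31:52;21.

05:31:52;21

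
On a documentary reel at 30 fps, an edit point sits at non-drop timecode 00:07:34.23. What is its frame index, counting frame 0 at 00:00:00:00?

Total seconds to the label: (0 × 3600 + 7 × 60 + 34) = 454.
Frame index = 454 × 30 + 23 = 13643.

13643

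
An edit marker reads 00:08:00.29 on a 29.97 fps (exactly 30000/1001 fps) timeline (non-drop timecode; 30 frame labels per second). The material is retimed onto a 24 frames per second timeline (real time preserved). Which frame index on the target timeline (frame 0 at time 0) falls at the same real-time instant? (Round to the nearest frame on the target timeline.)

frame 11555

Source frame index: (0×3600 + 8×60 + 0) × 30 + 29 = 14429.
Real time: 14429 / (30000/1001) = 14443429/30000 s.
Target frame: (14443429/30000) × (24) = 14443429/1250 ≈ 11554.743 → 11555.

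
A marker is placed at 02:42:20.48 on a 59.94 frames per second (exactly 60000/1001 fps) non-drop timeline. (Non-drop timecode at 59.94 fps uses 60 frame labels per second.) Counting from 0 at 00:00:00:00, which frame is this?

Total seconds to the label: (2 × 3600 + 42 × 60 + 20) = 9740.
Frame index = 9740 × 60 + 48 = 584448.

frame 584448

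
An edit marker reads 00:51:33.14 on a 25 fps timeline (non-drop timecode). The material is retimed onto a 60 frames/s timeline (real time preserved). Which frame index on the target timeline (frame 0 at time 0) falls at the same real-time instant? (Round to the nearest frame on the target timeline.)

frame 185614

Source frame index: (0×3600 + 51×60 + 33) × 25 + 14 = 77339.
Real time: 77339 / (25) = 77339/25 s.
Target frame: (77339/25) × (60) = 928068/5 ≈ 185613.600 → 185614.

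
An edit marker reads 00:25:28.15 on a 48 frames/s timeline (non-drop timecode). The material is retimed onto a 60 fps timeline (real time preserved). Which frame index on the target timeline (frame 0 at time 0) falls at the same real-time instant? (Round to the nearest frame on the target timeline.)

frame 91699

Source frame index: (0×3600 + 25×60 + 28) × 48 + 15 = 73359.
Real time: 73359 / (48) = 24453/16 s.
Target frame: (24453/16) × (60) = 366795/4 ≈ 91698.750 → 91699.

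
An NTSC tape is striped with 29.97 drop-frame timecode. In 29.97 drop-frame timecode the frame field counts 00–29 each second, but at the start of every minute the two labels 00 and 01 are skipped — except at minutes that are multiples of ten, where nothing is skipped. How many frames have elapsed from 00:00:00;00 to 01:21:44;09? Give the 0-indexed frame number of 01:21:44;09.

146983

Complete 10-minute blocks: 8, each 17982 frames → 143856.
Remaining 1 whole minute in the current block: 1800 + 0 × 1798 = 1800 frames.
Within the current minute: 44 × 30 + 9 − 2 = 1327 (labels ;00/;01 skipped at this minute). Total = 143856 + 1800 + 1327 = 146983.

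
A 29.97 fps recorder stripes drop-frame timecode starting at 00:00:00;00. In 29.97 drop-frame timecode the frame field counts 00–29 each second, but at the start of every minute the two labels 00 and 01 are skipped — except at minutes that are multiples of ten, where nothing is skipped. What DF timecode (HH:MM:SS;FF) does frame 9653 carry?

Ten DF minutes hold 17982 frames, so frame 9653 lies in block 0 (frames 0–17981) with 9653 frames into that block.
The block's first minute is 1800 frames and the rest 1798 each; 9653 frames reaches minute 5, so 0 × 18 + 5 × 2 = 10 labels have been skipped so far.
Adding those back, label number 9653 + 10 = 9663 at 30 labels/s is 322 s + 3 f = 0 h 5 min 22 s frame 3, i.e. 00:05:22;03.

00:05:22;03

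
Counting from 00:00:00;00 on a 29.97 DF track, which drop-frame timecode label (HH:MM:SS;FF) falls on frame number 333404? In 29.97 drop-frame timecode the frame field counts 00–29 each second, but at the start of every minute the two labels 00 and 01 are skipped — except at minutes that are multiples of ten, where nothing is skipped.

03:05:24;18

Each 10-minute DF block holds 10 × 60 × 30 − 9 × 2 = 17982 frames. 333404 ÷ 17982 → 18 full blocks, remainder 9728.
Within the partial block the first minute is 1800 frames and each further minute 1798, so 5 further minute boundaries passed. Total skipped labels = 18 × 18 + 2 × 5 = 334.
Non-drop label index = 333404 + 334 = 333738; at 30 labels/s that is 03:05:24:18, i.e. DF 03:05:24;18.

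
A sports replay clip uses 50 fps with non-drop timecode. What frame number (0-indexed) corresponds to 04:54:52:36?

frame 884636

Total seconds to the label: (4 × 3600 + 54 × 60 + 52) = 17692.
Frame index = 17692 × 50 + 36 = 884636.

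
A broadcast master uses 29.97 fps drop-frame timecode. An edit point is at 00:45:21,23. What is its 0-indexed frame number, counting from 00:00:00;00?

81571

As if non-drop at 30 labels/s: (0 × 3600 + 45 × 60 + 21) × 30 + 23 = 81653.
Minute boundaries passed: 45; those not divisible by 10: 45 − 4 = 41; dropped labels = 2 × 41 = 82.
Actual frame index = 81653 − 82 = 81571.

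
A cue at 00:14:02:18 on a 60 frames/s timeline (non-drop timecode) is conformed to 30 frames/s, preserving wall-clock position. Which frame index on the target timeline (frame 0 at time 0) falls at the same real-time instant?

Source frame index: (0×3600 + 14×60 + 2) × 60 + 18 = 50538.
Real time: 50538 / (60) = 8423/10 s.
Target frame: (8423/10) × (30) = 25269.

frame 25269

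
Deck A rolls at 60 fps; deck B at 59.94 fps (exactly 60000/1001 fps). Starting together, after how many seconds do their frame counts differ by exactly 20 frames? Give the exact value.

The gap grows by |60000/1001 − 60| = 60/1001 frames per second.
Time for a 20-frame gap: 20 ÷ (60/1001) = 1001/3 s.

1001/3 seconds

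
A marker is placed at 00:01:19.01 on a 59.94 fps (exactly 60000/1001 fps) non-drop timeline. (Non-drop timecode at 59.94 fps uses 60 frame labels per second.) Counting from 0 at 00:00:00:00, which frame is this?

frame 4741

Total seconds to the label: (0 × 3600 + 1 × 60 + 19) = 79.
Frame index = 79 × 60 + 1 = 4741.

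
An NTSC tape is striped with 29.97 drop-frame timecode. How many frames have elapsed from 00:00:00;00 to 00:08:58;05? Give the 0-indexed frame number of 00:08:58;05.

16129

Complete 10-minute blocks: 0, each 17982 frames → 0.
Remaining 8 whole minutes in the current block: 1800 + 7 × 1798 = 14386 frames.
Within the current minute: 58 × 30 + 5 − 2 = 1743 (labels ;00/;01 skipped at this minute). Total = 0 + 14386 + 1743 = 16129.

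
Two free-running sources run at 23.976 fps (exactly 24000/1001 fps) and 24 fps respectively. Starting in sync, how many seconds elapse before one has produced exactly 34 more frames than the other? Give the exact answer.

The gap grows by |24 − 24000/1001| = 24/1001 frames per second.
Time for a 34-frame gap: 34 ÷ (24/1001) = 17017/12 s.

17017/12 seconds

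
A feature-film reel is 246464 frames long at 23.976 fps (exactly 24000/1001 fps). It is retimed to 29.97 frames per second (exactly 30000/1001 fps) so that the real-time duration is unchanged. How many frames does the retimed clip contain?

308080 frames

Target frames = source frames × (target rate / source rate) = 246464 × (30000/1001)/(24000/1001) = 246464 × 5/4 = 308080.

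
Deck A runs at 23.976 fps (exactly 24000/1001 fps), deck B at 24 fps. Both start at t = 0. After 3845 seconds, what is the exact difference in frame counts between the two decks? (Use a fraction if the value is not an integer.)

A emits 24000/1001 × 3845 = 92280000/1001 frames; B emits 24 × 3845 = 92280.
Difference = 92280/1001 frames (≈ 92.1878); B is ahead of A.

92280/1001 frames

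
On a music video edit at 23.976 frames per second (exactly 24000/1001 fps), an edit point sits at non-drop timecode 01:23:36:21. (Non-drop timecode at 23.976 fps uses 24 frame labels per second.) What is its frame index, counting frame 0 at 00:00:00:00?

120405

Total seconds to the label: (1 × 3600 + 23 × 60 + 36) = 5016.
Frame index = 5016 × 24 + 21 = 120405.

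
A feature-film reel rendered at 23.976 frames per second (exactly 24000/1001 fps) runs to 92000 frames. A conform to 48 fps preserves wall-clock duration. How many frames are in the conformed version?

184184 frames

Target frames = source frames × (target rate / source rate) = 92000 × (48)/(24000/1001) = 92000 × 1001/500 = 184184.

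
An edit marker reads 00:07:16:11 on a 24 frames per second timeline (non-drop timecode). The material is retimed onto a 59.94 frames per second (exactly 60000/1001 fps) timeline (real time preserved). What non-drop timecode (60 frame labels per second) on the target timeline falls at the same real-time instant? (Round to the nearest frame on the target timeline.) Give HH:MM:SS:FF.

Source frame index: (0×3600 + 7×60 + 16) × 24 + 11 = 10475.
Real time: 10475 / (24) = 10475/24 s.
Target frame: (10475/24) × (60000/1001) = 26187500/1001 ≈ 26161.339 → 26161.
At 60 labels/s: frame 26161 → 00:07:16:01.

00:07:16:01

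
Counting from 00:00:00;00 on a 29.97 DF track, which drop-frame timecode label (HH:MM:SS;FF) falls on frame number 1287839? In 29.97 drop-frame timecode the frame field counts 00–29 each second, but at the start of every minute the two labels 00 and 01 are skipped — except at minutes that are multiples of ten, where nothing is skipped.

11:56:10;29

Ten DF minutes hold 17982 frames, so frame 1287839 lies in block 71 (frames 1276722–1294703) with 11117 frames into that block.
The block's first minute is 1800 frames and the rest 1798 each; 11117 frames reaches minute 6, so 71 × 18 + 6 × 2 = 1290 labels have been skipped so far.
Adding those back, label number 1287839 + 1290 = 1289129 at 30 labels/s is 42970 s + 29 f = 11 h 56 min 10 s frame 29, i.e. 11:56:10;29.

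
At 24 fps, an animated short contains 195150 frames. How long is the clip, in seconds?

8131.25 seconds

Running time = 195150 / (24) = 8131.25 s.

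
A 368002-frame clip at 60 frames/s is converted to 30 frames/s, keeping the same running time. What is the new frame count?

184001 frames

Target frames = source frames × (target rate / source rate) = 368002 × (30)/(60) = 368002 × 1/2 = 184001.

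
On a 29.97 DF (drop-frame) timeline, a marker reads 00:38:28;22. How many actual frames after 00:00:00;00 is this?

69192

As if non-drop at 30 labels/s: (0 × 3600 + 38 × 60 + 28) × 30 + 22 = 69262.
Minute boundaries passed: 38; those not divisible by 10: 38 − 3 = 35; dropped labels = 2 × 35 = 70.
Actual frame index = 69262 − 70 = 69192.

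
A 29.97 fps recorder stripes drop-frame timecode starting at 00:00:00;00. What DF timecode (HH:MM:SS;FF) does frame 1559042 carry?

Each 10-minute DF block holds 10 × 60 × 30 − 9 × 2 = 17982 frames. 1559042 ÷ 17982 → 86 full blocks, remainder 12590.
Within the partial block the first minute is 1800 frames and each further minute 1798, so 7 further minute boundaries passed. Total skipped labels = 18 × 86 + 2 × 7 = 1562.
Non-drop label index = 1559042 + 1562 = 1560604; at 30 labels/s that is 14:27:00:04, i.e. DF 14:27:00;04.

14:27:00;04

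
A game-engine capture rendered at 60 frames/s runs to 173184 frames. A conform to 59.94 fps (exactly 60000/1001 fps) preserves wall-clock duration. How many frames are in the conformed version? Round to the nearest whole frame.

173011 frames

Frames at target rate = 173184 × (60000/1001) / (60) = 15744000/91 ≈ 173010.989.
Nearest whole frame: 173011.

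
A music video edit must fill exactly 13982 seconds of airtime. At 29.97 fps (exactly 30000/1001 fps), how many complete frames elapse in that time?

419040 frames

Frames = 13982 × 30000/1001 = 419460000/1001 ≈ 419040.9590.
Complete frames: 419040.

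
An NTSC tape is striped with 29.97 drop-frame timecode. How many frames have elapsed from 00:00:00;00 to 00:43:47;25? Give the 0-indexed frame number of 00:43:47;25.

78757

As if non-drop at 30 labels/s: (0 × 3600 + 43 × 60 + 47) × 30 + 25 = 78835.
Minute boundaries passed: 43; those not divisible by 10: 43 − 4 = 39; dropped labels = 2 × 39 = 78.
Actual frame index = 78835 − 78 = 78757.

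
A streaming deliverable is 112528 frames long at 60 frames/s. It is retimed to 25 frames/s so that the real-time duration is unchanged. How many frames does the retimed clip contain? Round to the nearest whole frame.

46887 frames

Frames at target rate = 112528 × (25) / (60) = 140660/3 ≈ 46886.667.
Nearest whole frame: 46887.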